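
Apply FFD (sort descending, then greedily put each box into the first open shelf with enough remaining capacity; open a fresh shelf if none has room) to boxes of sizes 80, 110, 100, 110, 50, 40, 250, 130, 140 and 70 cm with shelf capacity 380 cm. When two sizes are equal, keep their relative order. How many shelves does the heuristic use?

3

Sorted descending: 250, 140, 130, 110, 110, 100, 80, 70, 50, 40.
  250 → shelf 1 (new)  [load 250/380]
  140 → shelf 2 (new)  [load 140/380]
  130 → shelf 1  [load 380/380]
  110 → shelf 2  [load 250/380]
  110 → shelf 2  [load 360/380]
  100 → shelf 3 (new)  [load 100/380]
  80 → shelf 3  [load 180/380]
  70 → shelf 3  [load 250/380]
  50 → shelf 3  [load 300/380]
  40 → shelf 3  [load 340/380]
3 shelves opened.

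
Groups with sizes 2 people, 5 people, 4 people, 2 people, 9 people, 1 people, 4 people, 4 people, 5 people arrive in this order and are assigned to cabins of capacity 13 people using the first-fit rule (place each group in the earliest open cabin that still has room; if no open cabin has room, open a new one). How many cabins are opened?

  2 → cabin 1 (new)  [load 2/13]
  5 → cabin 1  [load 7/13]
  4 → cabin 1  [load 11/13]
  2 → cabin 1  [load 13/13]
  9 → cabin 2 (new)  [load 9/13]
  1 → cabin 2  [load 10/13]
  4 → cabin 3 (new)  [load 4/13]
  4 → cabin 3  [load 8/13]
  5 → cabin 3  [load 13/13]
3 cabins opened.

3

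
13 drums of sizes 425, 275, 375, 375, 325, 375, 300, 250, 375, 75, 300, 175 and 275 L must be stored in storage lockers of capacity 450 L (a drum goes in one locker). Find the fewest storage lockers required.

Total = 425 + 375 + 375 + 375 + 375 + 325 + 300 + 300 + 275 + 275 + 250 + 175 + 75 = 3900 L.
Lower bound: ⌈3900/450⌉ = 9 storage lockers.
Also, 11 drums each exceed 225 L, and no two of those can share a locker, so at least 11 storage lockers are needed.
A packing using 11 storage lockers:
  locker 1: 425 = 425
  locker 2: 375 + 75 = 450
  locker 3: 375 = 375
  locker 4: 375 = 375
  locker 5: 375 = 375
  locker 6: 325 = 325
  locker 7: 300 = 300
  locker 8: 300 = 300
  locker 9: 275 + 175 = 450
  locker 10: 275 = 275
  locker 11: 250 = 250
This matches the lower bound, so 11 is optimal.

11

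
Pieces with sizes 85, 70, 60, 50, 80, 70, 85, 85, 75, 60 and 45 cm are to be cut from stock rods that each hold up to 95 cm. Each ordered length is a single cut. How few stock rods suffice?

Total = 85 + 85 + 85 + 80 + 75 + 70 + 70 + 60 + 60 + 50 + 45 = 765 cm.
Lower bound: ⌈765/95⌉ = 9 stock rods.
Also, 10 pieces each exceed 95/2 cm, and no two of those can share a stock rod, so at least 10 stock rods are needed.
A packing using 10 stock rods:
  stock rod 1: 85 = 85
  stock rod 2: 85 = 85
  stock rod 3: 85 = 85
  stock rod 4: 80 = 80
  stock rod 5: 75 = 75
  stock rod 6: 70 = 70
  stock rod 7: 70 = 70
  stock rod 8: 60 = 60
  stock rod 9: 60 = 60
  stock rod 10: 50 + 45 = 95
This matches the lower bound, so 10 is optimal.

10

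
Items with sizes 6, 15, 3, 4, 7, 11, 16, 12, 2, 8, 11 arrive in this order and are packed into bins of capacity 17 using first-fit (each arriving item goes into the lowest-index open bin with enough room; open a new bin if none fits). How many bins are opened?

  6 → bin 1 (new)  [load 6/17]
  15 → bin 2 (new)  [load 15/17]
  3 → bin 1  [load 9/17]
  4 → bin 1  [load 13/17]
  7 → bin 3 (new)  [load 7/17]
  11 → bin 4 (new)  [load 11/17]
  16 → bin 5 (new)  [load 16/17]
  12 → bin 6 (new)  [load 12/17]
  2 → bin 1  [load 15/17]
  8 → bin 3  [load 15/17]
  11 → bin 7 (new)  [load 11/17]
7 bins opened.

7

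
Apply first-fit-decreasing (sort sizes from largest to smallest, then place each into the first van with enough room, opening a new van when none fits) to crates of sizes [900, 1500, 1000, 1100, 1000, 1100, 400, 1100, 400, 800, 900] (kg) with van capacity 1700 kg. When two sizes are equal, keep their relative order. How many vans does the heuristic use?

Sorted descending: 1500, 1100, 1100, 1100, 1000, 1000, 900, 900, 800, 400, 400.
  1500 → van 1 (new)  [load 1500/1700]
  1100 → van 2 (new)  [load 1100/1700]
  1100 → van 3 (new)  [load 1100/1700]
  1100 → van 4 (new)  [load 1100/1700]
  1000 → van 5 (new)  [load 1000/1700]
  1000 → van 6 (new)  [load 1000/1700]
  900 → van 7 (new)  [load 900/1700]
  900 → van 8 (new)  [load 900/1700]
  800 → van 7  [load 1700/1700]
  400 → van 2  [load 1500/1700]
  400 → van 3  [load 1500/1700]
8 vans opened.

8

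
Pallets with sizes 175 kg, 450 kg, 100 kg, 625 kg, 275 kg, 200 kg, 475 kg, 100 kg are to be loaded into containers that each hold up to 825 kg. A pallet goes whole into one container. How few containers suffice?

3

Total = 625 + 475 + 450 + 275 + 200 + 175 + 100 + 100 = 2400 kg.
Lower bound: ⌈2400/825⌉ = 3 containers.
A packing using 3 containers:
  container 1: 625 + 200 = 825
  container 2: 475 + 275 = 750
  container 3: 450 + 175 + 100 + 100 = 825
This matches the lower bound, so 3 is optimal.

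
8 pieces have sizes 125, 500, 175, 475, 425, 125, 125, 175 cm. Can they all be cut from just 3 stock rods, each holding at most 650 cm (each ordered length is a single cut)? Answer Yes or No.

Total = 2125 cm; ⌈2125/650⌉ = 4.
At least 4 stock rods are required, but only 3 are allowed.

No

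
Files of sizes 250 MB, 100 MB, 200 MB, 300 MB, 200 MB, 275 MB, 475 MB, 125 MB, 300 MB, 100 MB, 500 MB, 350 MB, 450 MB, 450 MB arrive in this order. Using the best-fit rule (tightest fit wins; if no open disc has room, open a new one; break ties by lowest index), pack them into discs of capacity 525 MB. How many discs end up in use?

  250 → disc 1 (new)  [load 250/525]
  100 → disc 1  [load 350/525]
  200 → disc 2 (new)  [load 200/525]
  300 → disc 2  [load 500/525]
  200 → disc 3 (new)  [load 200/525]
  275 → disc 3  [load 475/525]
  475 → disc 4 (new)  [load 475/525]
  125 → disc 1  [load 475/525]
  300 → disc 5 (new)  [load 300/525]
  100 → disc 5  [load 400/525]
  500 → disc 6 (new)  [load 500/525]
  350 → disc 7 (new)  [load 350/525]
  450 → disc 8 (new)  [load 450/525]
  450 → disc 9 (new)  [load 450/525]
9 discs opened.

9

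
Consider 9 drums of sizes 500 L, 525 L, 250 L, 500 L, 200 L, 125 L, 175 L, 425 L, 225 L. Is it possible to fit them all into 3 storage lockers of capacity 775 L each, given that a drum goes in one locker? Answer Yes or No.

No

Total = 2925 L; ⌈2925/775⌉ = 4.
At least 4 storage lockers are required, but only 3 are allowed.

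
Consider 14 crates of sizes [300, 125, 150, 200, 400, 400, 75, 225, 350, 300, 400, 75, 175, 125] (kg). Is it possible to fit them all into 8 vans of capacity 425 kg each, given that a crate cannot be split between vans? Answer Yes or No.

A valid assignment using 8 vans:
  van 1: 400 = 400
  van 2: 400 = 400
  van 3: 400 = 400
  van 4: 350 + 75 = 425
  van 5: 300 + 125 = 425
  van 6: 300 + 125 = 425
  van 7: 225 + 200 = 425
  van 8: 175 + 150 + 75 = 400
Every load is within 425 kg, so 8 vans suffice.

Yes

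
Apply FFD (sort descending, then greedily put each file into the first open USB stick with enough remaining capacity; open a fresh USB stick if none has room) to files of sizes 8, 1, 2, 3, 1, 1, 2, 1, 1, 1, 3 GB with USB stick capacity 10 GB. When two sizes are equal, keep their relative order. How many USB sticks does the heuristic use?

3

Sorted descending: 8, 3, 3, 2, 2, 1, 1, 1, 1, 1, 1.
  8 → USB stick 1 (new)  [load 8/10]
  3 → USB stick 2 (new)  [load 3/10]
  3 → USB stick 2  [load 6/10]
  2 → USB stick 1  [load 10/10]
  2 → USB stick 2  [load 8/10]
  1 → USB stick 2  [load 9/10]
  1 → USB stick 2  [load 10/10]
  1 → USB stick 3 (new)  [load 1/10]
  1 → USB stick 3  [load 2/10]
  1 → USB stick 3  [load 3/10]
  1 → USB stick 3  [load 4/10]
3 USB sticks opened.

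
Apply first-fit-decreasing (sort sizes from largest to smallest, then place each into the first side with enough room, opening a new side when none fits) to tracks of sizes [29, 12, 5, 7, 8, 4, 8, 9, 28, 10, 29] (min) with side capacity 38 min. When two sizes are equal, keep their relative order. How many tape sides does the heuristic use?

4

Sorted descending: 29, 29, 28, 12, 10, 9, 8, 8, 7, 5, 4.
  29 → side 1 (new)  [load 29/38]
  29 → side 2 (new)  [load 29/38]
  28 → side 3 (new)  [load 28/38]
  12 → side 4 (new)  [load 12/38]
  10 → side 3  [load 38/38]
  9 → side 1  [load 38/38]
  8 → side 2  [load 37/38]
  8 → side 4  [load 20/38]
  7 → side 4  [load 27/38]
  5 → side 4  [load 32/38]
  4 → side 4  [load 36/38]
4 tape sides opened.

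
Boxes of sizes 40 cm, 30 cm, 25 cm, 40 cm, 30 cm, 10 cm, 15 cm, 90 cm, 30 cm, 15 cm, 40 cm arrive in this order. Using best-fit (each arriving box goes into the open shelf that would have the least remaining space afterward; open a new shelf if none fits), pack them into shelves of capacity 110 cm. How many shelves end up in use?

  40 → shelf 1 (new)  [load 40/110]
  30 → shelf 1  [load 70/110]
  25 → shelf 1  [load 95/110]
  40 → shelf 2 (new)  [load 40/110]
  30 → shelf 2  [load 70/110]
  10 → shelf 1  [load 105/110]
  15 → shelf 2  [load 85/110]
  90 → shelf 3 (new)  [load 90/110]
  30 → shelf 4 (new)  [load 30/110]
  15 → shelf 3  [load 105/110]
  40 → shelf 4  [load 70/110]
4 shelves opened.

4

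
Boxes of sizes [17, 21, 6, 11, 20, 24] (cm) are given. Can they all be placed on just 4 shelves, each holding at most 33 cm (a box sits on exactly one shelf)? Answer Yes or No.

Yes

A valid assignment using 4 shelves:
  shelf 1: 24 + 6 = 30
  shelf 2: 21 + 11 = 32
  shelf 3: 20 = 20
  shelf 4: 17 = 17
Every load is within 33 cm, so 4 shelves suffice.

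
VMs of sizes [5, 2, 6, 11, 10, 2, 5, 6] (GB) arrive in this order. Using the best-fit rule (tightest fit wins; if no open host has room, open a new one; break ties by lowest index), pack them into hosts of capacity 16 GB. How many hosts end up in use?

3

  5 → host 1 (new)  [load 5/16]
  2 → host 1  [load 7/16]
  6 → host 1  [load 13/16]
  11 → host 2 (new)  [load 11/16]
  10 → host 3 (new)  [load 10/16]
  2 → host 1  [load 15/16]
  5 → host 2  [load 16/16]
  6 → host 3  [load 16/16]
3 hosts opened.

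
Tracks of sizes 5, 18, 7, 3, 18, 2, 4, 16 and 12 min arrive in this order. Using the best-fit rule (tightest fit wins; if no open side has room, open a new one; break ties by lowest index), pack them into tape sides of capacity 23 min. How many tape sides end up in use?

  5 → side 1 (new)  [load 5/23]
  18 → side 1  [load 23/23]
  7 → side 2 (new)  [load 7/23]
  3 → side 2  [load 10/23]
  18 → side 3 (new)  [load 18/23]
  2 → side 3  [load 20/23]
  4 → side 2  [load 14/23]
  16 → side 4 (new)  [load 16/23]
  12 → side 5 (new)  [load 12/23]
5 tape sides opened.

5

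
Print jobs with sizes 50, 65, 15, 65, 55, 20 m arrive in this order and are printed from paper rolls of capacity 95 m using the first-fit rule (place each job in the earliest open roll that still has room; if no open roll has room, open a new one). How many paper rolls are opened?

4

  50 → roll 1 (new)  [load 50/95]
  65 → roll 2 (new)  [load 65/95]
  15 → roll 1  [load 65/95]
  65 → roll 3 (new)  [load 65/95]
  55 → roll 4 (new)  [load 55/95]
  20 → roll 1  [load 85/95]
4 paper rolls opened.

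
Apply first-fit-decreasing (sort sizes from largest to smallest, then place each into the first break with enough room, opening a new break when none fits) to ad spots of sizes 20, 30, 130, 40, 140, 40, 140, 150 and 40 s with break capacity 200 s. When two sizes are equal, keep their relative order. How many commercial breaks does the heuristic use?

4

Sorted descending: 150, 140, 140, 130, 40, 40, 40, 30, 20.
  150 → break 1 (new)  [load 150/200]
  140 → break 2 (new)  [load 140/200]
  140 → break 3 (new)  [load 140/200]
  130 → break 4 (new)  [load 130/200]
  40 → break 1  [load 190/200]
  40 → break 2  [load 180/200]
  40 → break 3  [load 180/200]
  30 → break 4  [load 160/200]
  20 → break 2  [load 200/200]
4 commercial breaks opened.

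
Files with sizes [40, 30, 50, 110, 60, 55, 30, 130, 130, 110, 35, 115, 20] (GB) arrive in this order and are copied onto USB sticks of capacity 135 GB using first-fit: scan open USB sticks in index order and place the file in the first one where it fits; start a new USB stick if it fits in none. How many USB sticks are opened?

  40 → USB stick 1 (new)  [load 40/135]
  30 → USB stick 1  [load 70/135]
  50 → USB stick 1  [load 120/135]
  110 → USB stick 2 (new)  [load 110/135]
  60 → USB stick 3 (new)  [load 60/135]
  55 → USB stick 3  [load 115/135]
  30 → USB stick 4 (new)  [load 30/135]
  130 → USB stick 5 (new)  [load 130/135]
  130 → USB stick 6 (new)  [load 130/135]
  110 → USB stick 7 (new)  [load 110/135]
  35 → USB stick 4  [load 65/135]
  115 → USB stick 8 (new)  [load 115/135]
  20 → USB stick 2  [load 130/135]
8 USB sticks opened.

8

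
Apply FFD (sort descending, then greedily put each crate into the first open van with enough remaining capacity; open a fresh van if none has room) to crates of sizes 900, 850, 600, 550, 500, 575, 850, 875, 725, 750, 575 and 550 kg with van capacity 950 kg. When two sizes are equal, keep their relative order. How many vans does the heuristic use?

12

Sorted descending: 900, 875, 850, 850, 750, 725, 600, 575, 575, 550, 550, 500.
  900 → van 1 (new)  [load 900/950]
  875 → van 2 (new)  [load 875/950]
  850 → van 3 (new)  [load 850/950]
  850 → van 4 (new)  [load 850/950]
  750 → van 5 (new)  [load 750/950]
  725 → van 6 (new)  [load 725/950]
  600 → van 7 (new)  [load 600/950]
  575 → van 8 (new)  [load 575/950]
  575 → van 9 (new)  [load 575/950]
  550 → van 10 (new)  [load 550/950]
  550 → van 11 (new)  [load 550/950]
  500 → van 12 (new)  [load 500/950]
12 vans opened.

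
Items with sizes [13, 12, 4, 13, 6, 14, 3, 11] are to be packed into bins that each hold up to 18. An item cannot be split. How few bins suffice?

5

Total = 14 + 13 + 13 + 12 + 11 + 6 + 4 + 3 = 76.
Lower bound: ⌈76/18⌉ = 5 bins.
A packing using 5 bins:
  bin 1: 14 + 4 = 18
  bin 2: 13 + 3 = 16
  bin 3: 13 = 13
  bin 4: 12 + 6 = 18
  bin 5: 11 = 11
This matches the lower bound, so 5 is optimal.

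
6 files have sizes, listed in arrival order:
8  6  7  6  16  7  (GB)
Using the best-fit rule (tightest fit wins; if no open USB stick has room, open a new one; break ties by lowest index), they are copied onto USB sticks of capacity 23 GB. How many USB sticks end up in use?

3

  8 → USB stick 1 (new)  [load 8/23]
  6 → USB stick 1  [load 14/23]
  7 → USB stick 1  [load 21/23]
  6 → USB stick 2 (new)  [load 6/23]
  16 → USB stick 2  [load 22/23]
  7 → USB stick 3 (new)  [load 7/23]
3 USB sticks opened.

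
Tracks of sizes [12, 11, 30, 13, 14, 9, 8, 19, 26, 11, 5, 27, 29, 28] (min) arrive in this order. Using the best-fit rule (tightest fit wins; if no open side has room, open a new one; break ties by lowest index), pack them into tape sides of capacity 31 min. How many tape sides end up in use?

9

  12 → side 1 (new)  [load 12/31]
  11 → side 1  [load 23/31]
  30 → side 2 (new)  [load 30/31]
  13 → side 3 (new)  [load 13/31]
  14 → side 3  [load 27/31]
  9 → side 4 (new)  [load 9/31]
  8 → side 1  [load 31/31]
  19 → side 4  [load 28/31]
  26 → side 5 (new)  [load 26/31]
  11 → side 6 (new)  [load 11/31]
  5 → side 5  [load 31/31]
  27 → side 7 (new)  [load 27/31]
  29 → side 8 (new)  [load 29/31]
  28 → side 9 (new)  [load 28/31]
9 tape sides opened.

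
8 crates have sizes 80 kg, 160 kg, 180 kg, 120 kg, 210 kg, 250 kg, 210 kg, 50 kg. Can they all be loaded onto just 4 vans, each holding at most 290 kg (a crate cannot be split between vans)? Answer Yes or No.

Total = 1260 kg; ⌈1260/290⌉ = 5.
At least 5 vans are required, but only 4 are allowed.

No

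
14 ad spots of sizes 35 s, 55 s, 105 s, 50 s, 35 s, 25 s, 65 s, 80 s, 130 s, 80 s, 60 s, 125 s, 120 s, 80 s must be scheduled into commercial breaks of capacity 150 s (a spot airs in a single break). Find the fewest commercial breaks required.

8

Total = 130 + 125 + 120 + 105 + 80 + 80 + 80 + 65 + 60 + 55 + 50 + 35 + 35 + 25 = 1045 s.
Lower bound: ⌈1045/150⌉ = 7 commercial breaks.
A packing using 8 commercial breaks:
  break 1: 130 = 130
  break 2: 125 + 25 = 150
  break 3: 120 = 120
  break 4: 105 + 35 = 140
  break 5: 80 + 65 = 145
  break 6: 80 + 60 = 140
  break 7: 80 + 55 = 135
  break 8: 50 + 35 = 85
No arrangement into 7 commercial breaks stays within capacity, so 8 is optimal.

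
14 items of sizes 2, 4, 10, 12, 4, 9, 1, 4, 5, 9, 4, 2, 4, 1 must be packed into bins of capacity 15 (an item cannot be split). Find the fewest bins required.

Total = 12 + 10 + 9 + 9 + 5 + 4 + 4 + 4 + 4 + 4 + 2 + 2 + 1 + 1 = 71.
Lower bound: ⌈71/15⌉ = 5 bins.
A packing using 5 bins:
  bin 1: 12 + 2 + 1 = 15
  bin 2: 10 + 5 = 15
  bin 3: 9 + 4 + 2 = 15
  bin 4: 9 + 4 + 1 = 14
  bin 5: 4 + 4 + 4 = 12
This matches the lower bound, so 5 is optimal.

5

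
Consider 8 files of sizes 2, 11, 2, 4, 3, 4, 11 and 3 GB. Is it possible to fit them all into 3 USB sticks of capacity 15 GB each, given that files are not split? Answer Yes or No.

A valid assignment using 3 USB sticks:
  USB stick 1: 11 + 4 = 15
  USB stick 2: 11 + 4 = 15
  USB stick 3: 3 + 3 + 2 + 2 = 10
Every load is within 15 GB, so 3 USB sticks suffice.

Yes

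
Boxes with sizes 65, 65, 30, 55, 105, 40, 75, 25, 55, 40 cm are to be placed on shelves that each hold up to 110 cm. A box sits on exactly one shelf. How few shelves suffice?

Total = 105 + 75 + 65 + 65 + 55 + 55 + 40 + 40 + 30 + 25 = 555 cm.
Lower bound: ⌈555/110⌉ = 6 shelves.
A packing using 6 shelves:
  shelf 1: 105 = 105
  shelf 2: 75 + 30 = 105
  shelf 3: 65 + 40 = 105
  shelf 4: 65 + 40 = 105
  shelf 5: 55 + 55 = 110
  shelf 6: 25 = 25
This matches the lower bound, so 6 is optimal.

6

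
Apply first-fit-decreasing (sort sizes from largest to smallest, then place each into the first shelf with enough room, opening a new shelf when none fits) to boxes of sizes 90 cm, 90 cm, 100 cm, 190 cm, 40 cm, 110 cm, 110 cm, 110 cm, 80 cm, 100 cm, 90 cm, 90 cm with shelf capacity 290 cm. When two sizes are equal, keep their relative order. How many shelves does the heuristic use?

5

Sorted descending: 190, 110, 110, 110, 100, 100, 90, 90, 90, 90, 80, 40.
  190 → shelf 1 (new)  [load 190/290]
  110 → shelf 2 (new)  [load 110/290]
  110 → shelf 2  [load 220/290]
  110 → shelf 3 (new)  [load 110/290]
  100 → shelf 1  [load 290/290]
  100 → shelf 3  [load 210/290]
  90 → shelf 4 (new)  [load 90/290]
  90 → shelf 4  [load 180/290]
  90 → shelf 4  [load 270/290]
  90 → shelf 5 (new)  [load 90/290]
  80 → shelf 3  [load 290/290]
  40 → shelf 2  [load 260/290]
5 shelves opened.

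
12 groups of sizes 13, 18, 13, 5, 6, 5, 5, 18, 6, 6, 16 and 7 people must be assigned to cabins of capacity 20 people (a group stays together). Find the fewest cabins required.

7

Total = 18 + 18 + 16 + 13 + 13 + 7 + 6 + 6 + 6 + 5 + 5 + 5 = 118 people.
Lower bound: ⌈118/20⌉ = 6 cabins.
A packing using 7 cabins:
  cabin 1: 18 = 18
  cabin 2: 18 = 18
  cabin 3: 16 = 16
  cabin 4: 13 + 7 = 20
  cabin 5: 13 + 6 = 19
  cabin 6: 6 + 6 + 5 = 17
  cabin 7: 5 + 5 = 10
No arrangement into 6 cabins stays within capacity, so 7 is optimal.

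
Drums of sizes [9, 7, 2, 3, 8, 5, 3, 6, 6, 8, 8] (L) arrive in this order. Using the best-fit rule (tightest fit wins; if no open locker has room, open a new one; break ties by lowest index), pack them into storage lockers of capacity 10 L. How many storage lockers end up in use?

8

  9 → locker 1 (new)  [load 9/10]
  7 → locker 2 (new)  [load 7/10]
  2 → locker 2  [load 9/10]
  3 → locker 3 (new)  [load 3/10]
  8 → locker 4 (new)  [load 8/10]
  5 → locker 3  [load 8/10]
  3 → locker 5 (new)  [load 3/10]
  6 → locker 5  [load 9/10]
  6 → locker 6 (new)  [load 6/10]
  8 → locker 7 (new)  [load 8/10]
  8 → locker 8 (new)  [load 8/10]
8 storage lockers opened.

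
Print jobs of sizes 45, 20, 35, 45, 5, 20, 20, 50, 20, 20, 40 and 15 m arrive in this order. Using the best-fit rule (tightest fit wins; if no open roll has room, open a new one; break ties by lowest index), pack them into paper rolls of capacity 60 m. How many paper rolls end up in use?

  45 → roll 1 (new)  [load 45/60]
  20 → roll 2 (new)  [load 20/60]
  35 → roll 2  [load 55/60]
  45 → roll 3 (new)  [load 45/60]
  5 → roll 2  [load 60/60]
  20 → roll 4 (new)  [load 20/60]
  20 → roll 4  [load 40/60]
  50 → roll 5 (new)  [load 50/60]
  20 → roll 4  [load 60/60]
  20 → roll 6 (new)  [load 20/60]
  40 → roll 6  [load 60/60]
  15 → roll 1  [load 60/60]
6 paper rolls opened.

6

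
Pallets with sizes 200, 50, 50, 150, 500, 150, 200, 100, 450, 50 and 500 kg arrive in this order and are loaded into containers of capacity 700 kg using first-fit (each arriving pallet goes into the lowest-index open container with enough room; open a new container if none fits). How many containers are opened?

4

  200 → container 1 (new)  [load 200/700]
  50 → container 1  [load 250/700]
  50 → container 1  [load 300/700]
  150 → container 1  [load 450/700]
  500 → container 2 (new)  [load 500/700]
  150 → container 1  [load 600/700]
  200 → container 2  [load 700/700]
  100 → container 1  [load 700/700]
  450 → container 3 (new)  [load 450/700]
  50 → container 3  [load 500/700]
  500 → container 4 (new)  [load 500/700]
4 containers opened.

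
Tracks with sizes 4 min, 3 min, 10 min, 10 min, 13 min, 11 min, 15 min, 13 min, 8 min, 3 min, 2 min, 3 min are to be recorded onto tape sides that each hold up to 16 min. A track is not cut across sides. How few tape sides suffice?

Total = 15 + 13 + 13 + 11 + 10 + 10 + 8 + 4 + 3 + 3 + 3 + 2 = 95 min.
Lower bound: ⌈95/16⌉ = 6 tape sides.
A packing using 7 tape sides:
  side 1: 15 = 15
  side 2: 13 + 3 = 16
  side 3: 13 + 3 = 16
  side 4: 11 + 4 = 15
  side 5: 10 + 3 + 2 = 15
  side 6: 10 = 10
  side 7: 8 = 8
No arrangement into 6 tape sides stays within capacity, so 7 is optimal.

7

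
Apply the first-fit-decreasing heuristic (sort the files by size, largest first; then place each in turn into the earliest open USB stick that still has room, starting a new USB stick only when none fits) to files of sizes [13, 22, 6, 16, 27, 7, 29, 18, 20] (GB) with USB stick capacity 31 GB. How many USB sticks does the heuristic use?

Sorted descending: 29, 27, 22, 20, 18, 16, 13, 7, 6.
  29 → USB stick 1 (new)  [load 29/31]
  27 → USB stick 2 (new)  [load 27/31]
  22 → USB stick 3 (new)  [load 22/31]
  20 → USB stick 4 (new)  [load 20/31]
  18 → USB stick 5 (new)  [load 18/31]
  16 → USB stick 6 (new)  [load 16/31]
  13 → USB stick 5  [load 31/31]
  7 → USB stick 3  [load 29/31]
  6 → USB stick 4  [load 26/31]
6 USB sticks opened.

6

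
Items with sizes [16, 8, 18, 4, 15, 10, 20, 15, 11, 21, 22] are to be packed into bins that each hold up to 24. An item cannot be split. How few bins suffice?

8

Total = 22 + 21 + 20 + 18 + 16 + 15 + 15 + 11 + 10 + 8 + 4 = 160.
Lower bound: ⌈160/24⌉ = 7 bins.
A packing using 8 bins:
  bin 1: 22 = 22
  bin 2: 21 = 21
  bin 3: 20 + 4 = 24
  bin 4: 18 = 18
  bin 5: 16 + 8 = 24
  bin 6: 15 = 15
  bin 7: 15 = 15
  bin 8: 11 + 10 = 21
No arrangement into 7 bins stays within capacity, so 8 is optimal.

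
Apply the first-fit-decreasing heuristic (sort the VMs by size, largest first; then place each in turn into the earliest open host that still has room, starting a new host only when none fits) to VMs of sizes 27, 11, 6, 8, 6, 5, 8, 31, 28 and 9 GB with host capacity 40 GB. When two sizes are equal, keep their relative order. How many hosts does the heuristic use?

Sorted descending: 31, 28, 27, 11, 9, 8, 8, 6, 6, 5.
  31 → host 1 (new)  [load 31/40]
  28 → host 2 (new)  [load 28/40]
  27 → host 3 (new)  [load 27/40]
  11 → host 2  [load 39/40]
  9 → host 1  [load 40/40]
  8 → host 3  [load 35/40]
  8 → host 4 (new)  [load 8/40]
  6 → host 4  [load 14/40]
  6 → host 4  [load 20/40]
  5 → host 3  [load 40/40]
4 hosts opened.

4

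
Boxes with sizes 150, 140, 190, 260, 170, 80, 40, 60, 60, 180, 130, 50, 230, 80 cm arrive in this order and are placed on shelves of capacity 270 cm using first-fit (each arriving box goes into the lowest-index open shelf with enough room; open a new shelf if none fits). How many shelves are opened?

8

  150 → shelf 1 (new)  [load 150/270]
  140 → shelf 2 (new)  [load 140/270]
  190 → shelf 3 (new)  [load 190/270]
  260 → shelf 4 (new)  [load 260/270]
  170 → shelf 5 (new)  [load 170/270]
  80 → shelf 1  [load 230/270]
  40 → shelf 1  [load 270/270]
  60 → shelf 2  [load 200/270]
  60 → shelf 2  [load 260/270]
  180 → shelf 6 (new)  [load 180/270]
  130 → shelf 7 (new)  [load 130/270]
  50 → shelf 3  [load 240/270]
  230 → shelf 8 (new)  [load 230/270]
  80 → shelf 5  [load 250/270]
8 shelves opened.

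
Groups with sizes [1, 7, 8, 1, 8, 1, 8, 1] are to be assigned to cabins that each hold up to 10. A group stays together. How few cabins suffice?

4

Total = 8 + 8 + 8 + 7 + 1 + 1 + 1 + 1 = 35.
Lower bound: ⌈35/10⌉ = 4 cabins.
A packing using 4 cabins:
  cabin 1: 8 + 1 + 1 = 10
  cabin 2: 8 + 1 + 1 = 10
  cabin 3: 8 = 8
  cabin 4: 7 = 7
This matches the lower bound, so 4 is optimal.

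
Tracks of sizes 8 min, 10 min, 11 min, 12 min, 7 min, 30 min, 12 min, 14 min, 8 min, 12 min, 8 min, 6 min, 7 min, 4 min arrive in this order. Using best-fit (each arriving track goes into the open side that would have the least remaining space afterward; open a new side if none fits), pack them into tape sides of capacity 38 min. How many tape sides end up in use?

4

  8 → side 1 (new)  [load 8/38]
  10 → side 1  [load 18/38]
  11 → side 1  [load 29/38]
  12 → side 2 (new)  [load 12/38]
  7 → side 1  [load 36/38]
  30 → side 3 (new)  [load 30/38]
  12 → side 2  [load 24/38]
  14 → side 2  [load 38/38]
  8 → side 3  [load 38/38]
  12 → side 4 (new)  [load 12/38]
  8 → side 4  [load 20/38]
  6 → side 4  [load 26/38]
  7 → side 4  [load 33/38]
  4 → side 4  [load 37/38]
4 tape sides opened.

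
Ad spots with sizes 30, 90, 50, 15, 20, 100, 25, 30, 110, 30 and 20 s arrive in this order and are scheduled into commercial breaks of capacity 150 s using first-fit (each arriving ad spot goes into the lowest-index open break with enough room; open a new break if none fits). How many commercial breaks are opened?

  30 → break 1 (new)  [load 30/150]
  90 → break 1  [load 120/150]
  50 → break 2 (new)  [load 50/150]
  15 → break 1  [load 135/150]
  20 → break 2  [load 70/150]
  100 → break 3 (new)  [load 100/150]
  25 → break 2  [load 95/150]
  30 → break 2  [load 125/150]
  110 → break 4 (new)  [load 110/150]
  30 → break 3  [load 130/150]
  20 → break 2  [load 145/150]
4 commercial breaks opened.

4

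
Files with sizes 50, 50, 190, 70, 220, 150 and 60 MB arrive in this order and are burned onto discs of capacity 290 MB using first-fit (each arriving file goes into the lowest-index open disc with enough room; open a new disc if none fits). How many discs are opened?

  50 → disc 1 (new)  [load 50/290]
  50 → disc 1  [load 100/290]
  190 → disc 1  [load 290/290]
  70 → disc 2 (new)  [load 70/290]
  220 → disc 2  [load 290/290]
  150 → disc 3 (new)  [load 150/290]
  60 → disc 3  [load 210/290]
3 discs opened.

3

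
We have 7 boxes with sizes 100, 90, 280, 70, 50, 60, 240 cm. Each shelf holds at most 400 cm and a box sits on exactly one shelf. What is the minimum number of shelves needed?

Total = 280 + 240 + 100 + 90 + 70 + 60 + 50 = 890 cm.
Lower bound: ⌈890/400⌉ = 3 shelves.
A packing using 3 shelves:
  shelf 1: 280 + 100 = 380
  shelf 2: 240 + 90 + 70 = 400
  shelf 3: 60 + 50 = 110
This matches the lower bound, so 3 is optimal.

3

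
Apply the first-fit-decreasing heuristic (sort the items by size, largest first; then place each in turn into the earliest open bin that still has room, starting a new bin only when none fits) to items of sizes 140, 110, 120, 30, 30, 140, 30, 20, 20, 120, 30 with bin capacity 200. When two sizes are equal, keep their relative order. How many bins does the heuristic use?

Sorted descending: 140, 140, 120, 120, 110, 30, 30, 30, 30, 20, 20.
  140 → bin 1 (new)  [load 140/200]
  140 → bin 2 (new)  [load 140/200]
  120 → bin 3 (new)  [load 120/200]
  120 → bin 4 (new)  [load 120/200]
  110 → bin 5 (new)  [load 110/200]
  30 → bin 1  [load 170/200]
  30 → bin 1  [load 200/200]
  30 → bin 2  [load 170/200]
  30 → bin 2  [load 200/200]
  20 → bin 3  [load 140/200]
  20 → bin 3  [load 160/200]
5 bins opened.

5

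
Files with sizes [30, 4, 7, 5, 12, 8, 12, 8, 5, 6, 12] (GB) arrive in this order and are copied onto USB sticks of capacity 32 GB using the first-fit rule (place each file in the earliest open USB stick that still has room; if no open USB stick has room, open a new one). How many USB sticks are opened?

4

  30 → USB stick 1 (new)  [load 30/32]
  4 → USB stick 2 (new)  [load 4/32]
  7 → USB stick 2  [load 11/32]
  5 → USB stick 2  [load 16/32]
  12 → USB stick 2  [load 28/32]
  8 → USB stick 3 (new)  [load 8/32]
  12 → USB stick 3  [load 20/32]
  8 → USB stick 3  [load 28/32]
  5 → USB stick 4 (new)  [load 5/32]
  6 → USB stick 4  [load 11/32]
  12 → USB stick 4  [load 23/32]
4 USB sticks opened.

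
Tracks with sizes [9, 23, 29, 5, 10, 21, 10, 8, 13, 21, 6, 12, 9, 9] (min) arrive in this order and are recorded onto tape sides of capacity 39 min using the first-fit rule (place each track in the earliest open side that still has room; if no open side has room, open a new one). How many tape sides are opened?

  9 → side 1 (new)  [load 9/39]
  23 → side 1  [load 32/39]
  29 → side 2 (new)  [load 29/39]
  5 → side 1  [load 37/39]
  10 → side 2  [load 39/39]
  21 → side 3 (new)  [load 21/39]
  10 → side 3  [load 31/39]
  8 → side 3  [load 39/39]
  13 → side 4 (new)  [load 13/39]
  21 → side 4  [load 34/39]
  6 → side 5 (new)  [load 6/39]
  12 → side 5  [load 18/39]
  9 → side 5  [load 27/39]
  9 → side 5  [load 36/39]
5 tape sides opened.

5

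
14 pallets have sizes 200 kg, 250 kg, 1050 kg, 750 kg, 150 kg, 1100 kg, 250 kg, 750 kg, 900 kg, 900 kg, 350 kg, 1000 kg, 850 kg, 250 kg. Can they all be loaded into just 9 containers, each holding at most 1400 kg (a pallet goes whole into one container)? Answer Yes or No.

A valid assignment using 8 containers:
  container 1: 1100 + 250 = 1350
  container 2: 1050 + 350 = 1400
  container 3: 1000 + 250 + 150 = 1400
  container 4: 900 + 250 + 200 = 1350
  container 5: 900 = 900
  container 6: 850 = 850
  container 7: 750 = 750
  container 8: 750 = 750
That uses only 8 ≤ 9, so 9 containers are enough.

Yes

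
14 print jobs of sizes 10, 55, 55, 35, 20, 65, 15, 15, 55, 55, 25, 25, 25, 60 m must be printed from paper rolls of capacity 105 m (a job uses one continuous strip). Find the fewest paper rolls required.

6

Total = 65 + 60 + 55 + 55 + 55 + 55 + 35 + 25 + 25 + 25 + 20 + 15 + 15 + 10 = 515 m.
Lower bound: ⌈515/105⌉ = 5 paper rolls.
Also, 6 print jobs each exceed 105/2 m, and no two of those can share a roll, so at least 6 paper rolls are needed.
A packing using 6 paper rolls:
  roll 1: 65 + 35 = 100
  roll 2: 60 + 25 + 20 = 105
  roll 3: 55 + 25 + 25 = 105
  roll 4: 55 + 15 + 15 + 10 = 95
  roll 5: 55 = 55
  roll 6: 55 = 55
This matches the lower bound, so 6 is optimal.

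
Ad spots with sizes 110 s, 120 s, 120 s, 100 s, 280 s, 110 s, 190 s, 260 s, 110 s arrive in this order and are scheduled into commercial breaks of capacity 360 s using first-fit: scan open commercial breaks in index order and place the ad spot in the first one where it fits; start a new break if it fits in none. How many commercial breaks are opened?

5

  110 → break 1 (new)  [load 110/360]
  120 → break 1  [load 230/360]
  120 → break 1  [load 350/360]
  100 → break 2 (new)  [load 100/360]
  280 → break 3 (new)  [load 280/360]
  110 → break 2  [load 210/360]
  190 → break 4 (new)  [load 190/360]
  260 → break 5 (new)  [load 260/360]
  110 → break 2  [load 320/360]
5 commercial breaks opened.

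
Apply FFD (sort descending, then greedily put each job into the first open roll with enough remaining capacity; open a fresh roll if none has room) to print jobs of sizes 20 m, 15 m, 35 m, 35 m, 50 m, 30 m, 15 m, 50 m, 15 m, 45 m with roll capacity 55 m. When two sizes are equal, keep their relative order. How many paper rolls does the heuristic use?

Sorted descending: 50, 50, 45, 35, 35, 30, 20, 15, 15, 15.
  50 → roll 1 (new)  [load 50/55]
  50 → roll 2 (new)  [load 50/55]
  45 → roll 3 (new)  [load 45/55]
  35 → roll 4 (new)  [load 35/55]
  35 → roll 5 (new)  [load 35/55]
  30 → roll 6 (new)  [load 30/55]
  20 → roll 4  [load 55/55]
  15 → roll 5  [load 50/55]
  15 → roll 6  [load 45/55]
  15 → roll 7 (new)  [load 15/55]
7 paper rolls opened.

7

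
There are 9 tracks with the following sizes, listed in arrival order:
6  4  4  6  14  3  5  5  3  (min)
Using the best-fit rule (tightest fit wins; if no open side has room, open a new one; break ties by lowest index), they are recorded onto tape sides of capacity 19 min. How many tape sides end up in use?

3

  6 → side 1 (new)  [load 6/19]
  4 → side 1  [load 10/19]
  4 → side 1  [load 14/19]
  6 → side 2 (new)  [load 6/19]
  14 → side 3 (new)  [load 14/19]
  3 → side 1  [load 17/19]
  5 → side 3  [load 19/19]
  5 → side 2  [load 11/19]
  3 → side 2  [load 14/19]
3 tape sides opened.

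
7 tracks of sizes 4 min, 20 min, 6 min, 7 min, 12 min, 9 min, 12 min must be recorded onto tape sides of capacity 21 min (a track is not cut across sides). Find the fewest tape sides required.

4

Total = 20 + 12 + 12 + 9 + 7 + 6 + 4 = 70 min.
Lower bound: ⌈70/21⌉ = 4 tape sides.
A packing using 4 tape sides:
  side 1: 20 = 20
  side 2: 12 + 9 = 21
  side 3: 12 + 7 = 19
  side 4: 6 + 4 = 10
This matches the lower bound, so 4 is optimal.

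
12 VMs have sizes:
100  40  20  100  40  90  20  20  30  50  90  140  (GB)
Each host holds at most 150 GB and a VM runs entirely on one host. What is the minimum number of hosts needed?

Total = 140 + 100 + 100 + 90 + 90 + 50 + 40 + 40 + 30 + 20 + 20 + 20 = 740 GB.
Lower bound: ⌈740/150⌉ = 5 hosts.
A packing using 5 hosts:
  host 1: 140 = 140
  host 2: 100 + 50 = 150
  host 3: 100 + 30 + 20 = 150
  host 4: 90 + 40 + 20 = 150
  host 5: 90 + 40 + 20 = 150
This matches the lower bound, so 5 is optimal.

5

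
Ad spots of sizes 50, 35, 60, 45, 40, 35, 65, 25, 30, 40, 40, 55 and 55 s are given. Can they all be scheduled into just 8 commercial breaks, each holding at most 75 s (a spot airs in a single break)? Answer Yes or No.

Total = 575 s; ⌈575/75⌉ = 8.
9 ad spots each exceed half the capacity and cannot share a break, forcing at least 9 commercial breaks.
At least 9 commercial breaks are required, but only 8 are allowed.

No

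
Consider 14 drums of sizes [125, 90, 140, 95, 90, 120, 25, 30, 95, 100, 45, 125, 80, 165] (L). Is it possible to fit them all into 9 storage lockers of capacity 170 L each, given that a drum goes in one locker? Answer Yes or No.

Total = 1325 L; ⌈1325/170⌉ = 8.
10 drums each exceed half the capacity and cannot share a locker, forcing at least 10 storage lockers.
At least 10 storage lockers are required, but only 9 are allowed.

No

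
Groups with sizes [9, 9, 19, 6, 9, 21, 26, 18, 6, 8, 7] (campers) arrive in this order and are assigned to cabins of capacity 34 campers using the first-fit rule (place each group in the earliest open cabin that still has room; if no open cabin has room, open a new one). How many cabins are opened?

  9 → cabin 1 (new)  [load 9/34]
  9 → cabin 1  [load 18/34]
  19 → cabin 2 (new)  [load 19/34]
  6 → cabin 1  [load 24/34]
  9 → cabin 1  [load 33/34]
  21 → cabin 3 (new)  [load 21/34]
  26 → cabin 4 (new)  [load 26/34]
  18 → cabin 5 (new)  [load 18/34]
  6 → cabin 2  [load 25/34]
  8 → cabin 2  [load 33/34]
  7 → cabin 3  [load 28/34]
5 cabins opened.

5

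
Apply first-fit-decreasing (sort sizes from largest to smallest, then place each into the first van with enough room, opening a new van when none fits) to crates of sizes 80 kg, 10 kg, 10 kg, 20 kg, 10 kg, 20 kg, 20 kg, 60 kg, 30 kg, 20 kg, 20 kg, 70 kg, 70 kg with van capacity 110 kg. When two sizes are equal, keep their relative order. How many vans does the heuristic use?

Sorted descending: 80, 70, 70, 60, 30, 20, 20, 20, 20, 20, 10, 10, 10.
  80 → van 1 (new)  [load 80/110]
  70 → van 2 (new)  [load 70/110]
  70 → van 3 (new)  [load 70/110]
  60 → van 4 (new)  [load 60/110]
  30 → van 1  [load 110/110]
  20 → van 2  [load 90/110]
  20 → van 2  [load 110/110]
  20 → van 3  [load 90/110]
  20 → van 3  [load 110/110]
  20 → van 4  [load 80/110]
  10 → van 4  [load 90/110]
  10 → van 4  [load 100/110]
  10 → van 4  [load 110/110]
4 vans opened.

4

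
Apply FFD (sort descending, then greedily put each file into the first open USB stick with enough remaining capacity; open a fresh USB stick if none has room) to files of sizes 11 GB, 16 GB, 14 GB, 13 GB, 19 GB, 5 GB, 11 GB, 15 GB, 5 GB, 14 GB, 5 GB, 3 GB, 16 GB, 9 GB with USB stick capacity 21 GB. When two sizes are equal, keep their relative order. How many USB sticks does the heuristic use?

Sorted descending: 19, 16, 16, 15, 14, 14, 13, 11, 11, 9, 5, 5, 5, 3.
  19 → USB stick 1 (new)  [load 19/21]
  16 → USB stick 2 (new)  [load 16/21]
  16 → USB stick 3 (new)  [load 16/21]
  15 → USB stick 4 (new)  [load 15/21]
  14 → USB stick 5 (new)  [load 14/21]
  14 → USB stick 6 (new)  [load 14/21]
  13 → USB stick 7 (new)  [load 13/21]
  11 → USB stick 8 (new)  [load 11/21]
  11 → USB stick 9 (new)  [load 11/21]
  9 → USB stick 8  [load 20/21]
  5 → USB stick 2  [load 21/21]
  5 → USB stick 3  [load 21/21]
  5 → USB stick 4  [load 20/21]
  3 → USB stick 5  [load 17/21]
9 USB sticks opened.

9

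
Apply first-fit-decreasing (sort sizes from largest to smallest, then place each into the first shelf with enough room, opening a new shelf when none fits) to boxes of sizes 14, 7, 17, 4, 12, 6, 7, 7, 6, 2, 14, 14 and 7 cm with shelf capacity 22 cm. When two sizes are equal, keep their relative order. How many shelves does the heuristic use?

Sorted descending: 17, 14, 14, 14, 12, 7, 7, 7, 7, 6, 6, 4, 2.
  17 → shelf 1 (new)  [load 17/22]
  14 → shelf 2 (new)  [load 14/22]
  14 → shelf 3 (new)  [load 14/22]
  14 → shelf 4 (new)  [load 14/22]
  12 → shelf 5 (new)  [load 12/22]
  7 → shelf 2  [load 21/22]
  7 → shelf 3  [load 21/22]
  7 → shelf 4  [load 21/22]
  7 → shelf 5  [load 19/22]
  6 → shelf 6 (new)  [load 6/22]
  6 → shelf 6  [load 12/22]
  4 → shelf 1  [load 21/22]
  2 → shelf 5  [load 21/22]
6 shelves opened.

6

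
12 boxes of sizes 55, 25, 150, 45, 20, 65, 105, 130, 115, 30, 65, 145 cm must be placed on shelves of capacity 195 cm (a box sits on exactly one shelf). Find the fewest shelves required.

Total = 150 + 145 + 130 + 115 + 105 + 65 + 65 + 55 + 45 + 30 + 25 + 20 = 950 cm.
Lower bound: ⌈950/195⌉ = 5 shelves.
A packing using 5 shelves:
  shelf 1: 150 + 45 = 195
  shelf 2: 145 + 30 + 20 = 195
  shelf 3: 130 + 65 = 195
  shelf 4: 115 + 65 = 180
  shelf 5: 105 + 55 + 25 = 185
This matches the lower bound, so 5 is optimal.

5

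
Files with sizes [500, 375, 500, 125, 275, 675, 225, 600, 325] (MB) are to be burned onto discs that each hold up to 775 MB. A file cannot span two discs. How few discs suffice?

Total = 675 + 600 + 500 + 500 + 375 + 325 + 275 + 225 + 125 = 3600 MB.
Lower bound: ⌈3600/775⌉ = 5 discs.
A packing using 5 discs:
  disc 1: 675 = 675
  disc 2: 600 + 125 = 725
  disc 3: 500 + 275 = 775
  disc 4: 500 + 225 = 725
  disc 5: 375 + 325 = 700
This matches the lower bound, so 5 is optimal.

5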